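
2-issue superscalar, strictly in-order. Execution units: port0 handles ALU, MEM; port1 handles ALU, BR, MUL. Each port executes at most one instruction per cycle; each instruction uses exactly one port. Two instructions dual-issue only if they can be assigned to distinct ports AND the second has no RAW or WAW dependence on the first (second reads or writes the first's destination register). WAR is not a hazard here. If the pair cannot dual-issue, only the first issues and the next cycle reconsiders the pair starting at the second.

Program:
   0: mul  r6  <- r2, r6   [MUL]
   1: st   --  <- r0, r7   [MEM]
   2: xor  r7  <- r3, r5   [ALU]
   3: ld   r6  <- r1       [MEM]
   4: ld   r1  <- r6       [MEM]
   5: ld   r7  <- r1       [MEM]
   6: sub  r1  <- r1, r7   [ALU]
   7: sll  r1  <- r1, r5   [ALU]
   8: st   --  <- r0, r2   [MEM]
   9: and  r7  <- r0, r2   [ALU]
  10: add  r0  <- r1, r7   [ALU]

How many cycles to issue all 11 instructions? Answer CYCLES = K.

CYCLES = 8

#0 head=0: mul.MUL/st.MEM i0&i1 2-wide
#1 head=2: xor.ALU/ld.MEM i2&i3 2-wide
#2 head=4: ld.MEM i4 no-port MEM/MEM
#3 head=5: ld.MEM i5 RAW r7
#4 head=6: sub.ALU i6 RAW+WAW r1
#5 head=7: sll.ALU/st.MEM i7&i8 2-wide
#6 head=9: and.ALU i9 RAW r7
#7 head=10: add.ALU i10 tail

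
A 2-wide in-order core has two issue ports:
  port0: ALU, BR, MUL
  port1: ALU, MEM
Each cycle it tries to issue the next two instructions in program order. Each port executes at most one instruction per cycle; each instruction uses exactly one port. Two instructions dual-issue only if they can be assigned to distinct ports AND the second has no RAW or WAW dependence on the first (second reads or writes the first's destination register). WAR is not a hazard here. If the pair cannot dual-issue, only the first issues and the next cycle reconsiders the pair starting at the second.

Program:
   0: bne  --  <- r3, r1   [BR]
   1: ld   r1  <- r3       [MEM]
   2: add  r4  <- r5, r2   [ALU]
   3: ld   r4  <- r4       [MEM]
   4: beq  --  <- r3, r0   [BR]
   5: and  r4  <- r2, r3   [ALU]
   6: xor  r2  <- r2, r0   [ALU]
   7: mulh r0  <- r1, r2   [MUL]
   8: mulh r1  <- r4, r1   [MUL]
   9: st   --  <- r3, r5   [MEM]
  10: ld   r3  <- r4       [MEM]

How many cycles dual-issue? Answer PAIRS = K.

PAIRS = 4

#0 head=0: bne.BR;ld.MEM i0,i1 pair
#1 head=2: add.ALU i2 RAW+WAW r4
#2 head=3: ld.MEM;beq.BR i3,i4 pair
#3 head=5: and.ALU;xor.ALU i5,i6 pair
#4 head=7: mulh.MUL i7 no-port MUL/MUL
#5 head=8: mulh.MUL;st.MEM i8,i9 pair
#6 head=10: ld.MEM i10 tail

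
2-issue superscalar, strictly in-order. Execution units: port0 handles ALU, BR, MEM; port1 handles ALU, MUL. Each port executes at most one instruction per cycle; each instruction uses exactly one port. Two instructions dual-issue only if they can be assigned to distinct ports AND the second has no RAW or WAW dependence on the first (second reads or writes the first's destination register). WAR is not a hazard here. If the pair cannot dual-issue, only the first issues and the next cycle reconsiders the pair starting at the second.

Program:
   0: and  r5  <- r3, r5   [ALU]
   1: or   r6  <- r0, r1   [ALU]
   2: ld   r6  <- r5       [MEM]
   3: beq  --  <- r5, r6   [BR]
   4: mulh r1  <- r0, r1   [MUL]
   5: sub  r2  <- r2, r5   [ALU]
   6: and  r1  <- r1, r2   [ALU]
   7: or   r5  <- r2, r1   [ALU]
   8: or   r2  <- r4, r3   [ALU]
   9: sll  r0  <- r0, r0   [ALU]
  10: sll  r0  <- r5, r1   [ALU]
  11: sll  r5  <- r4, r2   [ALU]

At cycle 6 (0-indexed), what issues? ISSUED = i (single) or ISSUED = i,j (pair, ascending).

t=0 i0,i1:and or ; dual
t=1 i2:ld ; no-port MEM/BR
t=2 i3,i4:beq mulh ; dual
t=3 i5:sub ; RAW r2
t=4 i6:and ; RAW r1
t=5 i7,i8:or or ; dual
t=6 i9:sll ; WAW r0
t=7 i10,i11:sll sll ; dual

ISSUED = 9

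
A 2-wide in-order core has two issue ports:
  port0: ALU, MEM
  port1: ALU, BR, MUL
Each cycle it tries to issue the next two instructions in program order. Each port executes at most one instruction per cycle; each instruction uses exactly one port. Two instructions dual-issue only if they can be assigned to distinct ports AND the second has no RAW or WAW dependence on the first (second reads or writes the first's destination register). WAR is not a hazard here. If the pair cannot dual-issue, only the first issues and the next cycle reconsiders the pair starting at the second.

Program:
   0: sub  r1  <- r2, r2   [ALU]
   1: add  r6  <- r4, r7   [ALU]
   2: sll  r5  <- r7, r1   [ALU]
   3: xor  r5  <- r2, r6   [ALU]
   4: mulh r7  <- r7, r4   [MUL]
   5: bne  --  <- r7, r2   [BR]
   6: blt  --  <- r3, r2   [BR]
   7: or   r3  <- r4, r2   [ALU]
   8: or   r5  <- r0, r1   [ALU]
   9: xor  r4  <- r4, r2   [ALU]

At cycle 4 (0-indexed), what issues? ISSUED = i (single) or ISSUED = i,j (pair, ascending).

t=0 i0,i1:sub.ALU add.ALU ; dual
t=1 i2:sll.ALU ; WAW r5
t=2 i3,i4:xor.ALU mulh.MUL ; dual
t=3 i5:bne.BR ; no-port BR/BR
t=4 i6,i7:blt.BR or.ALU ; dual
t=5 i8,i9:or.ALU xor.ALU ; dual

ISSUED = 6,7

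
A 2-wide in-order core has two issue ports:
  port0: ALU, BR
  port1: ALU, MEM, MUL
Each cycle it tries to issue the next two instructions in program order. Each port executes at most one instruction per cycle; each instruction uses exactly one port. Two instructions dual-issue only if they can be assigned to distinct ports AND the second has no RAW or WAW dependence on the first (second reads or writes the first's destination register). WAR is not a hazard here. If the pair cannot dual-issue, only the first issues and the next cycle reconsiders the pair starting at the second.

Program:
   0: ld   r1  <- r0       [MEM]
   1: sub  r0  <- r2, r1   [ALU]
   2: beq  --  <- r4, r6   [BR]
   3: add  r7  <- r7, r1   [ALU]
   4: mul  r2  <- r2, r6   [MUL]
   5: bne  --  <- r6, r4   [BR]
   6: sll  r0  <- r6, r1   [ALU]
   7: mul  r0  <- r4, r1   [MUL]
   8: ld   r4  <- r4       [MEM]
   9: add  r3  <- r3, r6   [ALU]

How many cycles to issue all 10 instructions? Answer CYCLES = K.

CYCLES = 6

c0: i0 ld.MEM  RAW r1
c1: i1,i2 sub.ALU;beq.BR  pair
c2: i3,i4 add.ALU;mul.MUL  pair
c3: i5,i6 bne.BR;sll.ALU  pair
c4: i7 mul.MUL  no-port MUL/MEM
c5: i8,i9 ld.MEM;add.ALU  pair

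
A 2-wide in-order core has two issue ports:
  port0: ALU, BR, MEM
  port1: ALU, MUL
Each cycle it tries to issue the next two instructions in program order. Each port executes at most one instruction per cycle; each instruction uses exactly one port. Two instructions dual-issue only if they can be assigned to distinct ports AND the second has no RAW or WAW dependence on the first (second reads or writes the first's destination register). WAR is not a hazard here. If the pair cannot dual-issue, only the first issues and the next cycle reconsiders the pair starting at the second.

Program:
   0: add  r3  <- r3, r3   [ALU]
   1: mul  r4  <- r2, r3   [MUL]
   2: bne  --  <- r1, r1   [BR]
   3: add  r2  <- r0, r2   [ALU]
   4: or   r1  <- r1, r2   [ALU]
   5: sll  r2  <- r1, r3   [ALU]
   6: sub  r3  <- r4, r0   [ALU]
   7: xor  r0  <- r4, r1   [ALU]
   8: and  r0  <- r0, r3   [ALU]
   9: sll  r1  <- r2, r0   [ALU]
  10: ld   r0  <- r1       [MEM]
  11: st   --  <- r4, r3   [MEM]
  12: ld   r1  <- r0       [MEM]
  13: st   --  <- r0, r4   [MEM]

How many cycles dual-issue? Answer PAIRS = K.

t=0 i0:add.ALU ; RAW r3
t=1 i1&i2:mul.MUL/bne.BR ; dual
t=2 i3:add.ALU ; RAW r2
t=3 i4:or.ALU ; RAW r1
t=4 i5&i6:sll.ALU/sub.ALU ; dual
t=5 i7:xor.ALU ; RAW+WAW r0
t=6 i8:and.ALU ; RAW r0
t=7 i9:sll.ALU ; RAW r1
t=8 i10:ld.MEM ; no-port MEM/MEM
t=9 i11:st.MEM ; no-port MEM/MEM
t=10 i12:ld.MEM ; no-port MEM/MEM
t=11 i13:st.MEM ; tail

PAIRS = 2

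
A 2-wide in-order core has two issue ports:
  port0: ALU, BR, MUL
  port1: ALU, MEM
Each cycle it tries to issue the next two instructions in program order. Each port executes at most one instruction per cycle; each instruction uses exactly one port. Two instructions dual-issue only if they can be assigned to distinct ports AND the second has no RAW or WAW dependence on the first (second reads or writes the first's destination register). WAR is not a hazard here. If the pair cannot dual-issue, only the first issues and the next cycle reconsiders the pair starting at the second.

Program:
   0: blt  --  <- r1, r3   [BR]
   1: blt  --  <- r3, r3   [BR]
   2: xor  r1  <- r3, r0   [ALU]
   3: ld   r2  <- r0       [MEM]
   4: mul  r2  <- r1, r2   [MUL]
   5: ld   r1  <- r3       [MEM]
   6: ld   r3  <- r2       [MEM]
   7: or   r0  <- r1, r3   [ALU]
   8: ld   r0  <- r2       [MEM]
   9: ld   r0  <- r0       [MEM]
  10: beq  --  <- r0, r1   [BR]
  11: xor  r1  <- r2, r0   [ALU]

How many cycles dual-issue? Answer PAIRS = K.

c0: i0 blt.BR  no-port BR/BR
c1: i1,i2 blt.BR/xor.ALU  2-wide
c2: i3 ld.MEM  RAW+WAW r2
c3: i4,i5 mul.MUL/ld.MEM  2-wide
c4: i6 ld.MEM  RAW r3
c5: i7 or.ALU  WAW r0
c6: i8 ld.MEM  no-port MEM/MEM
c7: i9 ld.MEM  RAW r0
c8: i10,i11 beq.BR/xor.ALU  2-wide

PAIRS = 3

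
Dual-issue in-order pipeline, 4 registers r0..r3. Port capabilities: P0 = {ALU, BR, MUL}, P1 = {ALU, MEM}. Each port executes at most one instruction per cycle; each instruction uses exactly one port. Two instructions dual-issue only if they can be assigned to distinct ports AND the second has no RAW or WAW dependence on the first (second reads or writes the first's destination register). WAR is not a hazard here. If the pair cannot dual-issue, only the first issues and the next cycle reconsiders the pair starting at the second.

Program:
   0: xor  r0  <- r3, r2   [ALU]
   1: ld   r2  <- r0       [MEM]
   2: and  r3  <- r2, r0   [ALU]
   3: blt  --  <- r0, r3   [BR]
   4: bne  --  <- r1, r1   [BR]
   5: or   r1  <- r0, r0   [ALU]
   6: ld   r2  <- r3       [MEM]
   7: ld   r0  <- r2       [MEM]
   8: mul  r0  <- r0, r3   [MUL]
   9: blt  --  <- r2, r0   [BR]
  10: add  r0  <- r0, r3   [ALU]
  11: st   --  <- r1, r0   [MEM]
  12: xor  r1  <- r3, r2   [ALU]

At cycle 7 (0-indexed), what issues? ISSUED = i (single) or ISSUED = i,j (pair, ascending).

ISSUED = 8

[0] i0  xor  -- RAW r0
[1] i1  ld  -- RAW r2
[2] i2  and  -- RAW r3
[3] i3  blt  -- no-port BR/BR
[4] i4&i5  bne or  -- 2-wide
[5] i6  ld  -- no-port MEM/MEM
[6] i7  ld  -- RAW+WAW r0
[7] i8  mul  -- no-port MUL/BR
[8] i9&i10  blt add  -- 2-wide
[9] i11&i12  st xor  -- 2-wide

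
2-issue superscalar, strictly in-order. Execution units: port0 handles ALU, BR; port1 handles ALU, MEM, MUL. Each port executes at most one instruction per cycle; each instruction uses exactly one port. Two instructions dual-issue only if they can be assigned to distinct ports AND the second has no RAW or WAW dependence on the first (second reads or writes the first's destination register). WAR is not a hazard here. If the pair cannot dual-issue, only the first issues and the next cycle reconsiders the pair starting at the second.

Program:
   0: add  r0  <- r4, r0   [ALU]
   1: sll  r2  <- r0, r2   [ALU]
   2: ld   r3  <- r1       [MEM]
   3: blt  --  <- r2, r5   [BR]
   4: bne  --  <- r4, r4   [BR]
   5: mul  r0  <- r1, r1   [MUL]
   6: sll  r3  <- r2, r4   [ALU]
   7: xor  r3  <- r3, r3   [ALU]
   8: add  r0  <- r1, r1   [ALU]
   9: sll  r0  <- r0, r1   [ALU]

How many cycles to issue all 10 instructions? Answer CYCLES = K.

CYCLES = 7

0. add @i0  | RAW r0
1. sll/ld @i1&i2  | pair
2. blt @i3  | no-port BR/BR
3. bne/mul @i4&i5  | pair
4. sll @i6  | RAW+WAW r3
5. xor/add @i7&i8  | pair
6. sll @i9  | tail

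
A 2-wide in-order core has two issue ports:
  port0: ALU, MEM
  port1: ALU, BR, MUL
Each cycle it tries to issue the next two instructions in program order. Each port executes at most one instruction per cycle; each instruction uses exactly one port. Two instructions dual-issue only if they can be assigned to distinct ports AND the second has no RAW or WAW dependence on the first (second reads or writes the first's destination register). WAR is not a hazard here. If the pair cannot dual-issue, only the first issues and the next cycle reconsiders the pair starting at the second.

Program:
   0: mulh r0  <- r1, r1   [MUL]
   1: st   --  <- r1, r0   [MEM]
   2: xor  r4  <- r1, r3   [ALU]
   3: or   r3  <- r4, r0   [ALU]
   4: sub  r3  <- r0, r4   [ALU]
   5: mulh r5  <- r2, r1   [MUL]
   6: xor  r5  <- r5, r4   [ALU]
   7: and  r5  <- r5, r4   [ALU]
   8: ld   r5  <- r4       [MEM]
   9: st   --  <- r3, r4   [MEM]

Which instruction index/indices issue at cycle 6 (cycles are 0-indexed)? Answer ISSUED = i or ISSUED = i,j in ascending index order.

c0: i0 mulh.MUL  RAW r0
c1: i1,i2 st.MEM;xor.ALU  dual
c2: i3 or.ALU  WAW r3
c3: i4,i5 sub.ALU;mulh.MUL  dual
c4: i6 xor.ALU  RAW+WAW r5
c5: i7 and.ALU  WAW r5
c6: i8 ld.MEM  no-port MEM/MEM
c7: i9 st.MEM  tail

ISSUED = 8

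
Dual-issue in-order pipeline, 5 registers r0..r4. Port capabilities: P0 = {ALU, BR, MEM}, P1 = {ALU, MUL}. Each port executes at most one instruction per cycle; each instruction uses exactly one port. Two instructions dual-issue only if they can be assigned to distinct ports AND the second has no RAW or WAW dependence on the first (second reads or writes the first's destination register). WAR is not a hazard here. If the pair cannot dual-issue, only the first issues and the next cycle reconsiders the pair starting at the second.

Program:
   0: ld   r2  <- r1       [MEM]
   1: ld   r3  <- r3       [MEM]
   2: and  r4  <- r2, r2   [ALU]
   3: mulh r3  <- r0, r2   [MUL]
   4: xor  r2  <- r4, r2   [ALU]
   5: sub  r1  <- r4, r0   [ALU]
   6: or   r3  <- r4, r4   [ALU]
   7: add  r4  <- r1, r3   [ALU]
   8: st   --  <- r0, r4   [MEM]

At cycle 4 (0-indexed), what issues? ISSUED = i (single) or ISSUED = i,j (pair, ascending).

t=0 i0:ld.MEM ; no-port MEM/MEM
t=1 i1+i2:ld.MEM+and.ALU ; pair
t=2 i3+i4:mulh.MUL+xor.ALU ; pair
t=3 i5+i6:sub.ALU+or.ALU ; pair
t=4 i7:add.ALU ; RAW r4
t=5 i8:st.MEM ; tail

ISSUED = 7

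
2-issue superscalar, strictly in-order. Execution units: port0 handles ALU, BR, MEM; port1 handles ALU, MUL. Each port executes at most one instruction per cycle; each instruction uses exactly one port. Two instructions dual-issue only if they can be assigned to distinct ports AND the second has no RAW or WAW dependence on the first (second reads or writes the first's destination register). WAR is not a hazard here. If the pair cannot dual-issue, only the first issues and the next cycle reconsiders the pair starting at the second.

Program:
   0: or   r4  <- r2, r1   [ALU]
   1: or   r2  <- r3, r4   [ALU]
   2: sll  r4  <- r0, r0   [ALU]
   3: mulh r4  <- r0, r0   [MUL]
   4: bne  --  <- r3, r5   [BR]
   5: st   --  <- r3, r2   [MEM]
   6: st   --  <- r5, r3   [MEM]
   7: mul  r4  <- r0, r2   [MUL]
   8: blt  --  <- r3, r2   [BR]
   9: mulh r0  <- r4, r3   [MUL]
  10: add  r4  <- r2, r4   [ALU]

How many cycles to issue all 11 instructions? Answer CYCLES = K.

[0] i0  or  -- RAW r4
[1] i1&i2  or+sll  -- pair
[2] i3&i4  mulh+bne  -- pair
[3] i5  st  -- no-port MEM/MEM
[4] i6&i7  st+mul  -- pair
[5] i8&i9  blt+mulh  -- pair
[6] i10  add  -- tail

CYCLES = 7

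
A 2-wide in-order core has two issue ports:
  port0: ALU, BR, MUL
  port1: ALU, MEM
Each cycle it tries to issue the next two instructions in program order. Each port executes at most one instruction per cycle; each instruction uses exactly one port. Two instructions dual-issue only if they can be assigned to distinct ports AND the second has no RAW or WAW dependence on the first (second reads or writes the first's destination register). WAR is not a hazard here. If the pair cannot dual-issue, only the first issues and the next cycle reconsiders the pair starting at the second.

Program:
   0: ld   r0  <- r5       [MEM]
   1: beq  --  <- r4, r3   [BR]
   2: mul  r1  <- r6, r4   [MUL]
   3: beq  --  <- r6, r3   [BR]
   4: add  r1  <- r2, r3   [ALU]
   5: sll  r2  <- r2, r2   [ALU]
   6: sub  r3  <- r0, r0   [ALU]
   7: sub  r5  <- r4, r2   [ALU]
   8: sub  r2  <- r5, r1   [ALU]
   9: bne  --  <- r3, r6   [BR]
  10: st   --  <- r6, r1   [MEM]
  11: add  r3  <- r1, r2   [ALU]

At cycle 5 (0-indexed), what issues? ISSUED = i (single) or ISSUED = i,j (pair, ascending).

[0] i0/i1  ld+beq  -- pair
[1] i2  mul  -- no-port MUL/BR
[2] i3/i4  beq+add  -- pair
[3] i5/i6  sll+sub  -- pair
[4] i7  sub  -- RAW r5
[5] i8/i9  sub+bne  -- pair
[6] i10/i11  st+add  -- pair

ISSUED = 8,9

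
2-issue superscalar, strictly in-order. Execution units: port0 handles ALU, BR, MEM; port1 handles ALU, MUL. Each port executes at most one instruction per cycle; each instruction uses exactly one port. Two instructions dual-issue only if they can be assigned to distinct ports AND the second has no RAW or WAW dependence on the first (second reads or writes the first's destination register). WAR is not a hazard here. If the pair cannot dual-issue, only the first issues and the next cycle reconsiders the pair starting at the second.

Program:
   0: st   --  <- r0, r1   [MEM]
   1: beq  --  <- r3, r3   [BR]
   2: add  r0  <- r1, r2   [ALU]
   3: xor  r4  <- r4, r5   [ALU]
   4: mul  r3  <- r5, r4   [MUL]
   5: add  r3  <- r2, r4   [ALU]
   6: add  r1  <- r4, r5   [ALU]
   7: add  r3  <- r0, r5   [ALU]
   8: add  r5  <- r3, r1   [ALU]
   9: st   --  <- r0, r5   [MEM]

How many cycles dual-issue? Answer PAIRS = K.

#0 head=0: st i0 no-port MEM/BR
#1 head=1: beq;add i1,i2 2-wide
#2 head=3: xor i3 RAW r4
#3 head=4: mul i4 WAW r3
#4 head=5: add;add i5,i6 2-wide
#5 head=7: add i7 RAW r3
#6 head=8: add i8 RAW r5
#7 head=9: st i9 tail

PAIRS = 2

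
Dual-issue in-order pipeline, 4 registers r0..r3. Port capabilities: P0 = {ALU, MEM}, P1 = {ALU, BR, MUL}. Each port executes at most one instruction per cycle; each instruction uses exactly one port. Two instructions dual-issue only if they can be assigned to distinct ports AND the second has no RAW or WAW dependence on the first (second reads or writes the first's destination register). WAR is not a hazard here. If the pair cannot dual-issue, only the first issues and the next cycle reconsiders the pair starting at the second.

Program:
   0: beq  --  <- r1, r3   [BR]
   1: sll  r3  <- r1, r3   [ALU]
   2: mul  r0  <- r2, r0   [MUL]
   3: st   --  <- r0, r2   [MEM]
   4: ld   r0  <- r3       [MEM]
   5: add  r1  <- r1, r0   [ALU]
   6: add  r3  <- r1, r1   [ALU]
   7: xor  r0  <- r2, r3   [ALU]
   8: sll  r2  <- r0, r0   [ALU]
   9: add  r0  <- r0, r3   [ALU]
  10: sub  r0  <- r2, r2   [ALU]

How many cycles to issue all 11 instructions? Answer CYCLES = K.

CYCLES = 9

0. beq.BR;sll.ALU @i0/i1  | 2-wide
1. mul.MUL @i2  | RAW r0
2. st.MEM @i3  | no-port MEM/MEM
3. ld.MEM @i4  | RAW r0
4. add.ALU @i5  | RAW r1
5. add.ALU @i6  | RAW r3
6. xor.ALU @i7  | RAW r0
7. sll.ALU;add.ALU @i8/i9  | 2-wide
8. sub.ALU @i10  | tail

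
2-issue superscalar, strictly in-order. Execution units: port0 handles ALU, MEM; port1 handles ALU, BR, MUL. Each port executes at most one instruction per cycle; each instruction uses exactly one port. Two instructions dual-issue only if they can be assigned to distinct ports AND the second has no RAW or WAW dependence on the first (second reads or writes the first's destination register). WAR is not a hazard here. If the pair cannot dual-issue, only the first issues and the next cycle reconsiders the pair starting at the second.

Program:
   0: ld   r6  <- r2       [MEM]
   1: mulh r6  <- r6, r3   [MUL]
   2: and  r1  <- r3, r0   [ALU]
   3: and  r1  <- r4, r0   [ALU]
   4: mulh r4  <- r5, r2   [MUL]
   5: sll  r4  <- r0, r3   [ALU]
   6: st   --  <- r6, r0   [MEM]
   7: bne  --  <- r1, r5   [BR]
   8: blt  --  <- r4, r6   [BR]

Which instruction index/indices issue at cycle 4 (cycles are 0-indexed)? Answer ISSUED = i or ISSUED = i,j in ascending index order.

[0] i0  ld.MEM  -- RAW+WAW r6
[1] i1+i2  mulh.MUL and.ALU  -- 2-wide
[2] i3+i4  and.ALU mulh.MUL  -- 2-wide
[3] i5+i6  sll.ALU st.MEM  -- 2-wide
[4] i7  bne.BR  -- no-port BR/BR
[5] i8  blt.BR  -- tail

ISSUED = 7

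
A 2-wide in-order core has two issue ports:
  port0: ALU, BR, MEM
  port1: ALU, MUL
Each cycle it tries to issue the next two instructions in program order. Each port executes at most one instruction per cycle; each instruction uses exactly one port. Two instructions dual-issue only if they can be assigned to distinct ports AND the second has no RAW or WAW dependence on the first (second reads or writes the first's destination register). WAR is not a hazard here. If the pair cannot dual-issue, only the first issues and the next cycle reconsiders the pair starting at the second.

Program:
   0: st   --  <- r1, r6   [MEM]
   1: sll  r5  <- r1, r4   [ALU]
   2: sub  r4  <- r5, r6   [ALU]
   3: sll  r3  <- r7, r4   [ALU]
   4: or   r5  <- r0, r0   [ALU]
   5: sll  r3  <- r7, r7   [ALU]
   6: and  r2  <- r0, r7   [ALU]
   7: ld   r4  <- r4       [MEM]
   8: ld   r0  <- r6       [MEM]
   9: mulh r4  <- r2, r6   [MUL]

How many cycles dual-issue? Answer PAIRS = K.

PAIRS = 4

0. st.MEM+sll.ALU @i0,i1  | 2-wide
1. sub.ALU @i2  | RAW r4
2. sll.ALU+or.ALU @i3,i4  | 2-wide
3. sll.ALU+and.ALU @i5,i6  | 2-wide
4. ld.MEM @i7  | no-port MEM/MEM
5. ld.MEM+mulh.MUL @i8,i9  | 2-wide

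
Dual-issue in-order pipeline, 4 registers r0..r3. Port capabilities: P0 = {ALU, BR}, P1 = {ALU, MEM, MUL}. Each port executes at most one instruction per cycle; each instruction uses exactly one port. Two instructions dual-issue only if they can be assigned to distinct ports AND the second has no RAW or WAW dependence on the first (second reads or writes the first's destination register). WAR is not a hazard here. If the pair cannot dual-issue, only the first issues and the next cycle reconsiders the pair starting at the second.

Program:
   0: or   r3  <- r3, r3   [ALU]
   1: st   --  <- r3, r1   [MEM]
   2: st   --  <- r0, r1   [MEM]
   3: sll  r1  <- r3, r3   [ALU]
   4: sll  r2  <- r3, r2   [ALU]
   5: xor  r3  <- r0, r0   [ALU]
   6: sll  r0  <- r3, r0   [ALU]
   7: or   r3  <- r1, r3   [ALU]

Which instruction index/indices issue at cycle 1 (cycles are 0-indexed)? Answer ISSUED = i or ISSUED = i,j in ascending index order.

  cy0 -> i0 (or) RAW r3
  cy1 -> i1 (st) no-port MEM/MEM
  cy2 -> i2&i3 (st;sll) pair
  cy3 -> i4&i5 (sll;xor) pair
  cy4 -> i6&i7 (sll;or) pair

ISSUED = 1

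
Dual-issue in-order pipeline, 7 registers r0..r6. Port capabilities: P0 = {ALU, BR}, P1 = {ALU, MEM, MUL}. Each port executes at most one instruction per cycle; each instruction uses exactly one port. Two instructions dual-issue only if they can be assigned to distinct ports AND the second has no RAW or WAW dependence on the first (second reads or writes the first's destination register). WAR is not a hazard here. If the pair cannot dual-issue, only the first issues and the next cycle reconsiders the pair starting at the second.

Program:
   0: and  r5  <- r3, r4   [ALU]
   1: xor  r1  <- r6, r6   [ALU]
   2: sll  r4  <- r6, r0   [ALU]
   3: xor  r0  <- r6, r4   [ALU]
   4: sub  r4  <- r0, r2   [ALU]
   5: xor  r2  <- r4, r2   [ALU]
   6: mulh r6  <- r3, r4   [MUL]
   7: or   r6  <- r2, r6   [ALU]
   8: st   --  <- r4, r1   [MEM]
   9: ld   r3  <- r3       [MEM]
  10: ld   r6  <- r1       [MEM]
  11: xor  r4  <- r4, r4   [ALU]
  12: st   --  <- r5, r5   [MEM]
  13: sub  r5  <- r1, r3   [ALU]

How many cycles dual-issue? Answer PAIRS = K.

[0] i0+i1  and.ALU xor.ALU  -- 2-wide
[1] i2  sll.ALU  -- RAW r4
[2] i3  xor.ALU  -- RAW r0
[3] i4  sub.ALU  -- RAW r4
[4] i5+i6  xor.ALU mulh.MUL  -- 2-wide
[5] i7+i8  or.ALU st.MEM  -- 2-wide
[6] i9  ld.MEM  -- no-port MEM/MEM
[7] i10+i11  ld.MEM xor.ALU  -- 2-wide
[8] i12+i13  st.MEM sub.ALU  -- 2-wide

PAIRS = 5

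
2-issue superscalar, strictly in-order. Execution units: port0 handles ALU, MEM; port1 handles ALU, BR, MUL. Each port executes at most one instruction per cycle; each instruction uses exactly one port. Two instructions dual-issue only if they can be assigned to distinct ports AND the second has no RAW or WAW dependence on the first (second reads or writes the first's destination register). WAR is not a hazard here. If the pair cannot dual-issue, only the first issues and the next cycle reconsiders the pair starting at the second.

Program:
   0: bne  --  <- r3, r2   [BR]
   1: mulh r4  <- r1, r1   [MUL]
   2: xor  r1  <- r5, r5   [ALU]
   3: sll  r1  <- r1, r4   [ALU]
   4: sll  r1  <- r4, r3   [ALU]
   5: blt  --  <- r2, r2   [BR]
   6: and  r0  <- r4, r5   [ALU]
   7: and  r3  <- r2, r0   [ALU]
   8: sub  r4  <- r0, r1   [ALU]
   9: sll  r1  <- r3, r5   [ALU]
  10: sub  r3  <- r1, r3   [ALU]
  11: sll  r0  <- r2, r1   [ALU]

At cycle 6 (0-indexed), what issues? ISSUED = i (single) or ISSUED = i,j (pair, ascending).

[0] i0  bne  -- no-port BR/MUL
[1] i1/i2  mulh/xor  -- pair
[2] i3  sll  -- WAW r1
[3] i4/i5  sll/blt  -- pair
[4] i6  and  -- RAW r0
[5] i7/i8  and/sub  -- pair
[6] i9  sll  -- RAW r1
[7] i10/i11  sub/sll  -- pair

ISSUED = 9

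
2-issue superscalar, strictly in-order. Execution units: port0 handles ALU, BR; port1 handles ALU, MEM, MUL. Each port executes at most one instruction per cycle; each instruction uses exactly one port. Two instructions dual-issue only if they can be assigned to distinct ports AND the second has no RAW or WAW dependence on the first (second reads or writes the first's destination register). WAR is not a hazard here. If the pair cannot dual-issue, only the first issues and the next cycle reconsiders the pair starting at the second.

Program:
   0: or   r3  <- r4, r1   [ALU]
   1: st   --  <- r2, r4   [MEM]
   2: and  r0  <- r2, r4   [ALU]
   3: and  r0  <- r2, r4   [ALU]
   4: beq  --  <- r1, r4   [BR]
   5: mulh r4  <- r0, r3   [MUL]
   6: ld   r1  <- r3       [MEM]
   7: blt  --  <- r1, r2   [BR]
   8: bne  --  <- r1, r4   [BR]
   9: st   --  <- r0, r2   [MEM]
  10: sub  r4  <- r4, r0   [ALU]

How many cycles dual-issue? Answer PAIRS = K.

PAIRS = 3

#0 head=0: or.ALU/st.MEM i0&i1 2-wide
#1 head=2: and.ALU i2 WAW r0
#2 head=3: and.ALU/beq.BR i3&i4 2-wide
#3 head=5: mulh.MUL i5 no-port MUL/MEM
#4 head=6: ld.MEM i6 RAW r1
#5 head=7: blt.BR i7 no-port BR/BR
#6 head=8: bne.BR/st.MEM i8&i9 2-wide
#7 head=10: sub.ALU i10 tail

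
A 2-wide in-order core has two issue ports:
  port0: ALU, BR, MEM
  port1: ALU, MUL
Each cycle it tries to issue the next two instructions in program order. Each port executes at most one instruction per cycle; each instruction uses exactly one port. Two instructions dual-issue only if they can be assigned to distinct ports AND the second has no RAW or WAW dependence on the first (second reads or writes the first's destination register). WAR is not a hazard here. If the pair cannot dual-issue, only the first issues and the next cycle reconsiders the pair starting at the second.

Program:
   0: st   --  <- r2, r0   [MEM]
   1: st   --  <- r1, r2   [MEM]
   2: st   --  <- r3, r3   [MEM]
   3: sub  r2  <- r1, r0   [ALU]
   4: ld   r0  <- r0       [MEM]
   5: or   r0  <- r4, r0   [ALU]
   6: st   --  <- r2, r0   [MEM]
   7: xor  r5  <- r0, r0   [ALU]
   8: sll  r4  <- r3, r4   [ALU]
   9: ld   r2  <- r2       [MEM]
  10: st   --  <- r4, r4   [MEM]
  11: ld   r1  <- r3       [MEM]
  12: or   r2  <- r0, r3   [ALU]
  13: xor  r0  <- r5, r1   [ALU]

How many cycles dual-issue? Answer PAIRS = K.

PAIRS = 4

  cy0 -> i0 (st) no-port MEM/MEM
  cy1 -> i1 (st) no-port MEM/MEM
  cy2 -> i2+i3 (st+sub) pair
  cy3 -> i4 (ld) RAW+WAW r0
  cy4 -> i5 (or) RAW r0
  cy5 -> i6+i7 (st+xor) pair
  cy6 -> i8+i9 (sll+ld) pair
  cy7 -> i10 (st) no-port MEM/MEM
  cy8 -> i11+i12 (ld+or) pair
  cy9 -> i13 (xor) tail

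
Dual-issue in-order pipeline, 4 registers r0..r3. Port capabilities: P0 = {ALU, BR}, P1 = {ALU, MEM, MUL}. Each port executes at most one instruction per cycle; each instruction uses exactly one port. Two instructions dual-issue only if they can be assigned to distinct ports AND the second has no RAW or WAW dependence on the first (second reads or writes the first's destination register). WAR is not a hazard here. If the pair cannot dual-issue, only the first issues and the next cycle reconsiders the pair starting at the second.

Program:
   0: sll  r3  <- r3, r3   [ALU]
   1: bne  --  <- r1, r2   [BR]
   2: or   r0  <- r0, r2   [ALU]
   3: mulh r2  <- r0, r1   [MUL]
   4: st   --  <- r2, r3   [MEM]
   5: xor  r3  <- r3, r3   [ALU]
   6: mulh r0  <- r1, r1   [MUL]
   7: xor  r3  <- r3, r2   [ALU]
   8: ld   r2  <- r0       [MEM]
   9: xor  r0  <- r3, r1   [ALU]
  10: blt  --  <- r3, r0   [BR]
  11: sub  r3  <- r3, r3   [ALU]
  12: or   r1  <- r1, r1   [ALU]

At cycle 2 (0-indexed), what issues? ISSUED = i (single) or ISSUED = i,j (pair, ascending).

#0 head=0: sll.ALU+bne.BR i0+i1 pair
#1 head=2: or.ALU i2 RAW r0
#2 head=3: mulh.MUL i3 no-port MUL/MEM
#3 head=4: st.MEM+xor.ALU i4+i5 pair
#4 head=6: mulh.MUL+xor.ALU i6+i7 pair
#5 head=8: ld.MEM+xor.ALU i8+i9 pair
#6 head=10: blt.BR+sub.ALU i10+i11 pair
#7 head=12: or.ALU i12 tail

ISSUED = 3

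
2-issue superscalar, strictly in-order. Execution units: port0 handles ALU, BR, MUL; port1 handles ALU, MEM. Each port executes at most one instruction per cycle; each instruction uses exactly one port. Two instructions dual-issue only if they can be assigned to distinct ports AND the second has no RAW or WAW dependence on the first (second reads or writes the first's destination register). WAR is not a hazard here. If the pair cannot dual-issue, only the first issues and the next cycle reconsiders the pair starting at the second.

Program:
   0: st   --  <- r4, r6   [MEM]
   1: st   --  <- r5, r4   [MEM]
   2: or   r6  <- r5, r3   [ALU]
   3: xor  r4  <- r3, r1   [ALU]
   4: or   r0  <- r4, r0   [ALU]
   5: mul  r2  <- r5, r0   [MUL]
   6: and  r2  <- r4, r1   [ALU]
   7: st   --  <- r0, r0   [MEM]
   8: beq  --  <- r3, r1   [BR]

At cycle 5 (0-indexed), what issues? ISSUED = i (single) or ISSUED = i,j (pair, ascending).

ISSUED = 6,7

#0 head=0: st i0 no-port MEM/MEM
#1 head=1: st;or i1/i2 2-wide
#2 head=3: xor i3 RAW r4
#3 head=4: or i4 RAW r0
#4 head=5: mul i5 WAW r2
#5 head=6: and;st i6/i7 2-wide
#6 head=8: beq i8 tail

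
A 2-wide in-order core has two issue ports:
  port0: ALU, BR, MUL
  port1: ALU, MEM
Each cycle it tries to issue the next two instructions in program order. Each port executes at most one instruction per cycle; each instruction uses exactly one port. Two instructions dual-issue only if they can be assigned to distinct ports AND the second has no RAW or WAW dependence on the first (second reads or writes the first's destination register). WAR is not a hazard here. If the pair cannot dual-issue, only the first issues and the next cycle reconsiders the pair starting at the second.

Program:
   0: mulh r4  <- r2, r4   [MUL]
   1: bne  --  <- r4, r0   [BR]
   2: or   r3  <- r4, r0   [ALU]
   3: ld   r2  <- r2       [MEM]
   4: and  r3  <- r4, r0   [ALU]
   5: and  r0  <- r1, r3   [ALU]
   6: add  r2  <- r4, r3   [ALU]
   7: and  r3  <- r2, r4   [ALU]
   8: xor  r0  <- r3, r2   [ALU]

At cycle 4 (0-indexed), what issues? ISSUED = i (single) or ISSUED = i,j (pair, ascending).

ISSUED = 7

[0] i0  mulh.MUL  -- no-port MUL/BR
[1] i1+i2  bne.BR+or.ALU  -- dual
[2] i3+i4  ld.MEM+and.ALU  -- dual
[3] i5+i6  and.ALU+add.ALU  -- dual
[4] i7  and.ALU  -- RAW r3
[5] i8  xor.ALU  -- tail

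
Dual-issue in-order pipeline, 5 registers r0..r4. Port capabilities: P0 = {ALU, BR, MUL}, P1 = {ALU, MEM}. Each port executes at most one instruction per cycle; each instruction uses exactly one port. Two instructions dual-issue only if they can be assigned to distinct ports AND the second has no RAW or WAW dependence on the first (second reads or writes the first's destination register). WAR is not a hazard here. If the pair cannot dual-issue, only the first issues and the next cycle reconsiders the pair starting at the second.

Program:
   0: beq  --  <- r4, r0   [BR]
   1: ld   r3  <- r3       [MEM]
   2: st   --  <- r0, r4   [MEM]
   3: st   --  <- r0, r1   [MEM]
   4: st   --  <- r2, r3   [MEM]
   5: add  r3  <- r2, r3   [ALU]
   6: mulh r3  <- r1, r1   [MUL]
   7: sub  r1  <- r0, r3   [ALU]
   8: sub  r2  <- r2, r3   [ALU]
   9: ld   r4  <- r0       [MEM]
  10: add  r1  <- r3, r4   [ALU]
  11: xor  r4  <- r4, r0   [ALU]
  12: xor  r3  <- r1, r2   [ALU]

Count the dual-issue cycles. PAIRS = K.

PAIRS = 4

  cy0 -> i0,i1 (beq/ld) pair
  cy1 -> i2 (st) no-port MEM/MEM
  cy2 -> i3 (st) no-port MEM/MEM
  cy3 -> i4,i5 (st/add) pair
  cy4 -> i6 (mulh) RAW r3
  cy5 -> i7,i8 (sub/sub) pair
  cy6 -> i9 (ld) RAW r4
  cy7 -> i10,i11 (add/xor) pair
  cy8 -> i12 (xor) tail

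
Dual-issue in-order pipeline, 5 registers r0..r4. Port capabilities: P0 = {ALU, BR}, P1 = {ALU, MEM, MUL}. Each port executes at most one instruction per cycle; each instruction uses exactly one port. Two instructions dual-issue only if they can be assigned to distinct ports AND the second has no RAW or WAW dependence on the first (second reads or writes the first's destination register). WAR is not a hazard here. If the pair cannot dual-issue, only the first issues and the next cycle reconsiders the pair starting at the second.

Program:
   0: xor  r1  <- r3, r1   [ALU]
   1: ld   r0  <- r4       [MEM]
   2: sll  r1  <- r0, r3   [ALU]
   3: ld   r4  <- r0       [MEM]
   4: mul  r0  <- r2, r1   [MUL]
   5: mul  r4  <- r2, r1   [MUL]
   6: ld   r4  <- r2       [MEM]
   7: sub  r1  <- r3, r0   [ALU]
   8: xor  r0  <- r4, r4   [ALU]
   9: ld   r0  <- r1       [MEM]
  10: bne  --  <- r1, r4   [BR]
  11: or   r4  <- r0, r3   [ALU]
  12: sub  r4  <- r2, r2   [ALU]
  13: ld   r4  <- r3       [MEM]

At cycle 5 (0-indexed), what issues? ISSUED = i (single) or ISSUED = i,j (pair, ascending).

  cy0 -> i0,i1 (xor.ALU ld.MEM) pair
  cy1 -> i2,i3 (sll.ALU ld.MEM) pair
  cy2 -> i4 (mul.MUL) no-port MUL/MUL
  cy3 -> i5 (mul.MUL) no-port MUL/MEM
  cy4 -> i6,i7 (ld.MEM sub.ALU) pair
  cy5 -> i8 (xor.ALU) WAW r0
  cy6 -> i9,i10 (ld.MEM bne.BR) pair
  cy7 -> i11 (or.ALU) WAW r4
  cy8 -> i12 (sub.ALU) WAW r4
  cy9 -> i13 (ld.MEM) tail

ISSUED = 8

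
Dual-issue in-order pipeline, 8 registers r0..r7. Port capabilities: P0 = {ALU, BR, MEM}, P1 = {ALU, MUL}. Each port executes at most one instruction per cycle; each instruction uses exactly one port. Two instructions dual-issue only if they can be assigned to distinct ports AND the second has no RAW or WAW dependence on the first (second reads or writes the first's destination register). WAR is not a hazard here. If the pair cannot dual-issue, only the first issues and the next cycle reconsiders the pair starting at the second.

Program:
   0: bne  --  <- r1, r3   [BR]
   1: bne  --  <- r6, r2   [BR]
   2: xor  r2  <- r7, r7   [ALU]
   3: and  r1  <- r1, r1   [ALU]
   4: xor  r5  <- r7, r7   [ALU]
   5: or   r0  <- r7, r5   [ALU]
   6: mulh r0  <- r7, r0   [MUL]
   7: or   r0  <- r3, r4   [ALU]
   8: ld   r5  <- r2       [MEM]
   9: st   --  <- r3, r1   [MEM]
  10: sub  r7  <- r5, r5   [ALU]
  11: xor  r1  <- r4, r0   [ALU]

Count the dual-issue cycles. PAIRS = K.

PAIRS = 4

[0] i0  bne  -- no-port BR/BR
[1] i1/i2  bne xor  -- pair
[2] i3/i4  and xor  -- pair
[3] i5  or  -- RAW+WAW r0
[4] i6  mulh  -- WAW r0
[5] i7/i8  or ld  -- pair
[6] i9/i10  st sub  -- pair
[7] i11  xor  -- tail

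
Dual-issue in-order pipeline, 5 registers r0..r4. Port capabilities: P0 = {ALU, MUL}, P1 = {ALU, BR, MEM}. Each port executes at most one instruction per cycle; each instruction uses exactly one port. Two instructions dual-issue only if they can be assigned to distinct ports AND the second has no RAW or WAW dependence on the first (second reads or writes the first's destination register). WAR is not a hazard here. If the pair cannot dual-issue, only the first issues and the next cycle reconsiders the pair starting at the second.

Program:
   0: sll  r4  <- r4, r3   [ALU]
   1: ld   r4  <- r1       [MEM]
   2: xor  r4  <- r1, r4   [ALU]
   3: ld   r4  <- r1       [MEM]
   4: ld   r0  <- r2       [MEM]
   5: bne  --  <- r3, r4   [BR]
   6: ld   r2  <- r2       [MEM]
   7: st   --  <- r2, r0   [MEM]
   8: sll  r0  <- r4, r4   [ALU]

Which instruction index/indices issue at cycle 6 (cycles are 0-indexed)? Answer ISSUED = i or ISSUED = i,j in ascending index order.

  cy0 -> i0 (sll.ALU) WAW r4
  cy1 -> i1 (ld.MEM) RAW+WAW r4
  cy2 -> i2 (xor.ALU) WAW r4
  cy3 -> i3 (ld.MEM) no-port MEM/MEM
  cy4 -> i4 (ld.MEM) no-port MEM/BR
  cy5 -> i5 (bne.BR) no-port BR/MEM
  cy6 -> i6 (ld.MEM) no-port MEM/MEM
  cy7 -> i7&i8 (st.MEM sll.ALU) pair

ISSUED = 6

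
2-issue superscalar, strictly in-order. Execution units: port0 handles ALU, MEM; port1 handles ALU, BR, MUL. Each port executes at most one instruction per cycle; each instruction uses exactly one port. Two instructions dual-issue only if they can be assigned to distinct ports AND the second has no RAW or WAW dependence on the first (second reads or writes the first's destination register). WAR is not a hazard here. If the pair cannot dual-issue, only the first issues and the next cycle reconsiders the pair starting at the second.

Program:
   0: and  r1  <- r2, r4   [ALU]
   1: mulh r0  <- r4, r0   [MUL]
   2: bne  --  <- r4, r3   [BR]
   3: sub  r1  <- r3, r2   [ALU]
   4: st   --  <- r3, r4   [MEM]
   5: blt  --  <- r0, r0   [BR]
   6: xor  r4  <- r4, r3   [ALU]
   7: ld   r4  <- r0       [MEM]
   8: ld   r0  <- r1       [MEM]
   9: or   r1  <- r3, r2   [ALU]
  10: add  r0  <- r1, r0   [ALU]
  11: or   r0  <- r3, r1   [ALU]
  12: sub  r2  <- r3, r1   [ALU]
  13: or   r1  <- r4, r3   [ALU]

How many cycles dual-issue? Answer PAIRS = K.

  cy0 -> i0/i1 (and mulh) 2-wide
  cy1 -> i2/i3 (bne sub) 2-wide
  cy2 -> i4/i5 (st blt) 2-wide
  cy3 -> i6 (xor) WAW r4
  cy4 -> i7 (ld) no-port MEM/MEM
  cy5 -> i8/i9 (ld or) 2-wide
  cy6 -> i10 (add) WAW r0
  cy7 -> i11/i12 (or sub) 2-wide
  cy8 -> i13 (or) tail

PAIRS = 5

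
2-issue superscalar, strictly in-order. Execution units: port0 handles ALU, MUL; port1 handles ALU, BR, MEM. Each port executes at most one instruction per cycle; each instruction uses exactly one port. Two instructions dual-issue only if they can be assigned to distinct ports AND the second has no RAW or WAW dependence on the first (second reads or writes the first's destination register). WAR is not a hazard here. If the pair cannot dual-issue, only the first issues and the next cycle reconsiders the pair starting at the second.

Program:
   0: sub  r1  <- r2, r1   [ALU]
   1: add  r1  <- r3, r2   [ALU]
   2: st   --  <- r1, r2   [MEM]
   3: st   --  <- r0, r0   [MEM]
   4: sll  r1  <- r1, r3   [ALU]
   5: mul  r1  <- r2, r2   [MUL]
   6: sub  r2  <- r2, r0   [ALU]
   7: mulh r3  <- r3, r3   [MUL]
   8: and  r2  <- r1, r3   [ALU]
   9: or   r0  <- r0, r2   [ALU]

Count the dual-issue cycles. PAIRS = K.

PAIRS = 2

t=0 i0:sub ; WAW r1
t=1 i1:add ; RAW r1
t=2 i2:st ; no-port MEM/MEM
t=3 i3,i4:st sll ; dual
t=4 i5,i6:mul sub ; dual
t=5 i7:mulh ; RAW r3
t=6 i8:and ; RAW r2
t=7 i9:or ; tail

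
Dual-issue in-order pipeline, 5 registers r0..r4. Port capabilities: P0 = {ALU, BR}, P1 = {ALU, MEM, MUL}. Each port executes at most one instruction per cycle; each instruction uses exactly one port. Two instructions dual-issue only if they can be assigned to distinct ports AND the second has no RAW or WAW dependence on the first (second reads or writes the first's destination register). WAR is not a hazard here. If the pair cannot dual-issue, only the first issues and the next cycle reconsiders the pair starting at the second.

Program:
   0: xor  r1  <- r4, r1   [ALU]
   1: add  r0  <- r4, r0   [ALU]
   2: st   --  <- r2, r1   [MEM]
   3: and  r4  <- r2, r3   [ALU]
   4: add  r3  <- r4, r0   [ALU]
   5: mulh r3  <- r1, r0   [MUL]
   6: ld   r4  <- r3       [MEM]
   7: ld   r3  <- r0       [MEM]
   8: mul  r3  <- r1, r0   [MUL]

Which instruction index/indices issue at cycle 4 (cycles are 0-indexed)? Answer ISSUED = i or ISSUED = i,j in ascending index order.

#0 head=0: xor.ALU/add.ALU i0+i1 2-wide
#1 head=2: st.MEM/and.ALU i2+i3 2-wide
#2 head=4: add.ALU i4 WAW r3
#3 head=5: mulh.MUL i5 no-port MUL/MEM
#4 head=6: ld.MEM i6 no-port MEM/MEM
#5 head=7: ld.MEM i7 no-port MEM/MUL
#6 head=8: mul.MUL i8 tail

ISSUED = 6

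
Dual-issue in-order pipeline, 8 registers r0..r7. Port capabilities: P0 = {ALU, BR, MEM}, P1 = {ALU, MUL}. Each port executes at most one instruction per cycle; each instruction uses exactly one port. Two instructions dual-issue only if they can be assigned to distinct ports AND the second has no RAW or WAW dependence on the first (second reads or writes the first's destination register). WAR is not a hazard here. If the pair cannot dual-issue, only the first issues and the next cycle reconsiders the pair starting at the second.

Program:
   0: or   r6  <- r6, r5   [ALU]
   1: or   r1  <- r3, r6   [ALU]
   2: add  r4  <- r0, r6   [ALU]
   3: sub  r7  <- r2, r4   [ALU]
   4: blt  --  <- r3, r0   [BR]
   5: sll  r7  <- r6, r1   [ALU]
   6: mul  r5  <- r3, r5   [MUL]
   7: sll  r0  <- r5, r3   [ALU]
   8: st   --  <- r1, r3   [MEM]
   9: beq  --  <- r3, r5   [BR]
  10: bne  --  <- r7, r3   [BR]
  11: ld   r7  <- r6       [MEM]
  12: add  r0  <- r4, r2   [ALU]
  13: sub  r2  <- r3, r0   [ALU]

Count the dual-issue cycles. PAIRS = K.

0. or.ALU @i0  | RAW r6
1. or.ALU add.ALU @i1&i2  | 2-wide
2. sub.ALU blt.BR @i3&i4  | 2-wide
3. sll.ALU mul.MUL @i5&i6  | 2-wide
4. sll.ALU st.MEM @i7&i8  | 2-wide
5. beq.BR @i9  | no-port BR/BR
6. bne.BR @i10  | no-port BR/MEM
7. ld.MEM add.ALU @i11&i12  | 2-wide
8. sub.ALU @i13  | tail

PAIRS = 5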